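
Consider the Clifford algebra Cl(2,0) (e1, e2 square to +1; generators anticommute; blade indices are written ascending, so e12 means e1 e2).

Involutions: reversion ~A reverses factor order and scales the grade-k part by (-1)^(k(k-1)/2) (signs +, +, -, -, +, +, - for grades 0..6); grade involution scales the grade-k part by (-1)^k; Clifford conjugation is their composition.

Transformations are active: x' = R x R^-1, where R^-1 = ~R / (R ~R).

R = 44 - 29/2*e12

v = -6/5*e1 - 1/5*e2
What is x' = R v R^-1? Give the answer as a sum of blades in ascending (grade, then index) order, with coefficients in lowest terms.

~R = 44 + 29/2*e12, and R ~R = 8585/4, so R^-1 = ~R / (8585/4).
R v = -499/10*e1 - 131/5*e2
Answer: -36314/42925*e1 - 37527/42925*e2


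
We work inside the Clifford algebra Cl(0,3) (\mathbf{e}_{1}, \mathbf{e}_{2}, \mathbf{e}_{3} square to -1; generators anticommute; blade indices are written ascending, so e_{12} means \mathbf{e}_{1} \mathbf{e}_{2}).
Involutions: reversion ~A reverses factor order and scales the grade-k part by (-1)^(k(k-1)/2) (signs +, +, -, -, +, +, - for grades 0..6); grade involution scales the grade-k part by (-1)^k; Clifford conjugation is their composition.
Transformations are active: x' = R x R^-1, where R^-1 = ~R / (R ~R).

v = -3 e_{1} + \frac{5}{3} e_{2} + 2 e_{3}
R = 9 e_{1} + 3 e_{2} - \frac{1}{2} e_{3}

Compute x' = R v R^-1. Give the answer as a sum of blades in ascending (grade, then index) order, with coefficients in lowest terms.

~R = 9 e_{1} + 3 e_{2} - \frac{1}{2} e_{3}, and R ~R = -\frac{361}{4}, so R^-1 = ~R / (-\frac{361}{4}).
R v = 23 + 24 e_{12} + \frac{33}{2} e_{13} + \frac{41}{6} e_{23}
Answer: -\frac{573}{361} e_{1} - \frac{3461}{1083} e_{2} - \frac{630}{361} e_{3}


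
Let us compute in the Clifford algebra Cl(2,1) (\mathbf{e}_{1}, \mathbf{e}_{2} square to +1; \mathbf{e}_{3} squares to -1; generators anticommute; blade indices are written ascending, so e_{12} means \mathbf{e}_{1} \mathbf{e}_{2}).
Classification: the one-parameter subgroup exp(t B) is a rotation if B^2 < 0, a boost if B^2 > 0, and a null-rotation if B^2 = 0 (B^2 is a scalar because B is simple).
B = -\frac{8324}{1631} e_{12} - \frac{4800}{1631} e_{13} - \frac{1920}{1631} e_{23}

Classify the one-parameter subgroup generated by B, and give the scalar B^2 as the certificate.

B^2 term by term: the squares give (-\frac{8324}{1631})^2*(e_{12})^2 + (-\frac{4800}{1631})^2*(e_{13})^2 + (-\frac{1920}{1631})^2*(e_{23})^2 = \frac{69288976}{2660161}*(-1) + \frac{23040000}{2660161}*(+1) + \frac{3686400}{2660161}*(+1) = -16 (each basis 2-blade squares to minus the product of its generators' squares); cross terms between blades sharing an index anticommute and cancel. So B^2 = -16.
Answer: rotation, certificate B^2 = -16. Why this suffices: the scalar -16 survives any versor conjugation, so its sign alone determines the class however B is presented.


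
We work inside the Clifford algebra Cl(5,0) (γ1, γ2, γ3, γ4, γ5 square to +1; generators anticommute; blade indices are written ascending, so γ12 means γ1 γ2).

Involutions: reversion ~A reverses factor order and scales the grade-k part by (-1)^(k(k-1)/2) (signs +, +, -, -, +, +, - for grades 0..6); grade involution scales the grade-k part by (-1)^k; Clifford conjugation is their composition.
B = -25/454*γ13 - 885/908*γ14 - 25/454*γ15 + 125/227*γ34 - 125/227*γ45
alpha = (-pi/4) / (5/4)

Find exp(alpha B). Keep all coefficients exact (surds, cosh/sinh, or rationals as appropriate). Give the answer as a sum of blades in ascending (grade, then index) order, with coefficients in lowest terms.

B^2 term by term: the squares give (-25/454)^2*(γ13)^2 + (-885/908)^2*(γ14)^2 + (-25/454)^2*(γ15)^2 + (125/227)^2*(γ34)^2 + (-125/227)^2*(γ45)^2 = 625/206116*(-1) + 783225/824464*(-1) + 625/206116*(-1) + 15625/51529*(-1) + 15625/51529*(-1) = -25/16 (each basis 2-blade squares to minus the product of its generators' squares); cross terms between blades sharing an index anticommute and cancel; the commuting (index-disjoint) pairs give grade-4 terms 2*c*c'*(blade product), which cancel blade by blade — γ1345: 3125/51529 - 3125/51529 = 0 — confirming B is simple. So B^2 = -25/16.
B^2 = -25/16 — the series telescopes trigonometrically here: l = 5/4, alpha*l = -pi/4, so exp(alpha B) = cos(-pi/4) + (sin(-pi/4)/(5/4))*B = sqrt(2)/2 + (-2*sqrt(2)/5)*B.
Answer: sqrt(2)/2 + 5*sqrt(2)/227*γ13 + 177*sqrt(2)/454*γ14 + 5*sqrt(2)/227*γ15 - 50*sqrt(2)/227*γ34 + 50*sqrt(2)/227*γ45


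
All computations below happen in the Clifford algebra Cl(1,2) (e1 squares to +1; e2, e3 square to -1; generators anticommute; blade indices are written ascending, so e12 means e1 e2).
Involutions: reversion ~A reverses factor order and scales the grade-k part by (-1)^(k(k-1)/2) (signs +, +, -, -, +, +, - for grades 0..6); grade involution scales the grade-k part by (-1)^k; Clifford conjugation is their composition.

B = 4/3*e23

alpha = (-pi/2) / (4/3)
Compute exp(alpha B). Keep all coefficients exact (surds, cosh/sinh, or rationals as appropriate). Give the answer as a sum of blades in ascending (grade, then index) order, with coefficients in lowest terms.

B^2 = (4/3)^2*(e23)^2 = 16/9*(-1) = -16/9 (a basis 2-blade squares to minus the product of its generators' squares).
B^2 = -16/9 — a negative square means the series sums to a rotation: l = 4/3, alpha*l = -pi/2, so exp(alpha B) = cos(-pi/2) + (sin(-pi/2)/(4/3))*B = 0 + (-3/4)*B.
Answer: -e23


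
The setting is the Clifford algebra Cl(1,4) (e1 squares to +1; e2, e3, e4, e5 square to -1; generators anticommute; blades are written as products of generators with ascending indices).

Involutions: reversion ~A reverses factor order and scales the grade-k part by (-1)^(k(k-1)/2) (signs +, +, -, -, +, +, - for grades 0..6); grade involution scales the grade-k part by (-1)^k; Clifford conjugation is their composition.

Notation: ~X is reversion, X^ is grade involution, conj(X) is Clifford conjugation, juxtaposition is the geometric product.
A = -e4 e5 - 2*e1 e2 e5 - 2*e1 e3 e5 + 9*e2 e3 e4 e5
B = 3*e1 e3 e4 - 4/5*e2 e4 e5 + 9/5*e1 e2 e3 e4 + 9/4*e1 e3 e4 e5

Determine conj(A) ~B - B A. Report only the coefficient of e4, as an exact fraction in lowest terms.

first term: -4/5*e2 - 36/5*e3 - 9/2*e4 + 81/4*e1 e2 - 9/4*e1 e3 - 8/5*e1 e4 - 81/5*e1 e5 - 6*e4 e5 + 27*e1 e2 e5 - 3*e1 e3 e5 + 9/2*e2 e3 e4 + 18/5*e2 e4 e5 - 18/5*e3 e4 e5 - 8/5*e1 e2 e3 e4 + 9/5*e1 e2 e3 e5 + 6*e2 e3 e4 e5
second term: -4/5*e2 - 36/5*e3 + 9/2*e4 - 81/4*e1 e2 + 9/4*e1 e3 - 8/5*e1 e4 + 81/5*e1 e5 - 6*e4 e5 - 27*e1 e2 e5 + 3*e1 e3 e5 + 9/2*e2 e3 e4 + 18/5*e2 e4 e5 - 18/5*e3 e4 e5 + 8/5*e1 e2 e3 e4 + 9/5*e1 e2 e3 e5 - 6*e2 e3 e4 e5
Answer: -9


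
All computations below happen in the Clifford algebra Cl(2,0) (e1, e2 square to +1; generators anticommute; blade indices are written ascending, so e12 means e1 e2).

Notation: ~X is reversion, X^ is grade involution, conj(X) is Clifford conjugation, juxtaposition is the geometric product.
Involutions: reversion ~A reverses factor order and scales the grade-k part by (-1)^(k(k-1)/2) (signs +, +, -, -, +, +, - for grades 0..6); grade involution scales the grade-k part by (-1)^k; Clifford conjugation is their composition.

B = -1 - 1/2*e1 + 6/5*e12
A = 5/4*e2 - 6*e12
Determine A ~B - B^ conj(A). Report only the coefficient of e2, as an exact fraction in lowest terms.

first term: -36/5 + 3/2*e1 - 17/4*e2 + 53/8*e12
second term: -36/5 - 3/2*e1 + 17/4*e2 - 53/8*e12
Answer: -17/2


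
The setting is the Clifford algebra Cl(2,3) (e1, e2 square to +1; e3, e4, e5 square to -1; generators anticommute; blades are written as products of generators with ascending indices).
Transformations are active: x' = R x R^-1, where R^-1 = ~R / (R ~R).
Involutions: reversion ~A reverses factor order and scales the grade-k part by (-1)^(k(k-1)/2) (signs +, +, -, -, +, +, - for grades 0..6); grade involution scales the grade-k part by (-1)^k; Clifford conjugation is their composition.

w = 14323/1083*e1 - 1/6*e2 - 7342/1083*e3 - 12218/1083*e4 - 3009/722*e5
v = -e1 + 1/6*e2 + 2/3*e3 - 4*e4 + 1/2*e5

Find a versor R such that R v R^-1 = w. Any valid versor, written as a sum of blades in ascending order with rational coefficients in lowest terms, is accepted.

R = v + w = 13240/1083*e1 - 6620/1083*e3 - 16550/1083*e4 - 1324/361*e5 works: the equal norms (-47/3) guarantee its sandwich swaps v into w.
Answer: 13240/1083*e1 - 6620/1083*e3 - 16550/1083*e4 - 1324/361*e5


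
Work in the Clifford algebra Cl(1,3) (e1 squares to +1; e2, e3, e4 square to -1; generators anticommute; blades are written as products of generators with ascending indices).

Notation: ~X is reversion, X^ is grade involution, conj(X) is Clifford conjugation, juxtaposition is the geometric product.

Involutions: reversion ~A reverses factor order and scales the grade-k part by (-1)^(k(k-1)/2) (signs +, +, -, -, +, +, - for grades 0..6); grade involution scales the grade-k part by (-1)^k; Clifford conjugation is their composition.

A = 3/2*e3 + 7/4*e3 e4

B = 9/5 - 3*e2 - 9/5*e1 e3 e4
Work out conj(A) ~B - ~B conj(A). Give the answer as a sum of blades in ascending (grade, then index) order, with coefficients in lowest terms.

first term: 63/20*e1 - 27/10*e3 - 27/10*e1 e4 - 9/2*e2 e3 - 63/20*e3 e4 + 21/4*e2 e3 e4
second term: 63/20*e1 - 27/10*e3 - 27/10*e1 e4 + 9/2*e2 e3 - 63/20*e3 e4 + 21/4*e2 e3 e4
Answer: -9*e2 e3


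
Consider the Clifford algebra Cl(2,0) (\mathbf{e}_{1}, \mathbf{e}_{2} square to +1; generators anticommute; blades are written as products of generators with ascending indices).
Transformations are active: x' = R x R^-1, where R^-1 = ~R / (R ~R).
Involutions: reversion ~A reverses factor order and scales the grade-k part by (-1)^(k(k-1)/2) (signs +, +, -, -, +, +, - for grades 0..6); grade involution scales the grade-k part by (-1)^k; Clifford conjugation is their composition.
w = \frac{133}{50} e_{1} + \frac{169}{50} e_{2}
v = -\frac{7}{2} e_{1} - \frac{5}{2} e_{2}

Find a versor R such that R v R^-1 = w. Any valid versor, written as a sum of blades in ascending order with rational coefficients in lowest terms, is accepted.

Take R = v + w = -\frac{21}{25} e_{1} + \frac{22}{25} e_{2}. Because q(v) = q(w) = \frac{37}{2}, conjugation by R sends v exactly to w.
Answer: -\frac{21}{25} e_{1} + \frac{22}{25} e_{2}


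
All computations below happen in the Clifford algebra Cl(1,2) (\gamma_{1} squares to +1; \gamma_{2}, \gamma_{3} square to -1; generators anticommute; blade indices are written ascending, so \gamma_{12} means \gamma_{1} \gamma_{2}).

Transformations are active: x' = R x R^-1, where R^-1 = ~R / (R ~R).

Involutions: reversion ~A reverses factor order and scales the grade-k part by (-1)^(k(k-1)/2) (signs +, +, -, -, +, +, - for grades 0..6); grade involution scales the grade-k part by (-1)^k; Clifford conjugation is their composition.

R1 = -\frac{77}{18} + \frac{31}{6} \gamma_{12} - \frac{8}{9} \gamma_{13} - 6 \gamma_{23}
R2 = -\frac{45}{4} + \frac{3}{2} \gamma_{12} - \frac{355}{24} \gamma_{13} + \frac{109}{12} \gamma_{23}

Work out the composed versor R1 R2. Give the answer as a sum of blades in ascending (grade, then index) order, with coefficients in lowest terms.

Distribute over the terms of R1 (each basis-blade product reordered to ascending indices, repeated generators contracted through their squares):
(-\frac{77}{18}) R2 = \frac{385}{8} - \frac{77}{12} \gamma_{12} + \frac{27335}{432} \gamma_{13} - \frac{8393}{216} \gamma_{23}
(\frac{31}{6} \gamma_{12}) R2 = \frac{31}{4} - \frac{465}{8} \gamma_{12} - \frac{3379}{72} \gamma_{13} + \frac{11005}{144} \gamma_{23}
(-\frac{8}{9} \gamma_{13}) R2 = \frac{355}{27} - \frac{218}{27} \gamma_{12} + 10 \gamma_{13} - \frac{4}{3} \gamma_{23}
(-6 \gamma_{23}) R2 = \frac{109}{2} - \frac{355}{4} \gamma_{12} - 9 \gamma_{13} + \frac{135}{2} \gamma_{23}
Summing the partial products and collecting blades:
Answer: \frac{26681}{216} - \frac{34855}{216} \gamma_{12} + \frac{7493}{432} \gamma_{13} + \frac{44813}{432} \gamma_{23}


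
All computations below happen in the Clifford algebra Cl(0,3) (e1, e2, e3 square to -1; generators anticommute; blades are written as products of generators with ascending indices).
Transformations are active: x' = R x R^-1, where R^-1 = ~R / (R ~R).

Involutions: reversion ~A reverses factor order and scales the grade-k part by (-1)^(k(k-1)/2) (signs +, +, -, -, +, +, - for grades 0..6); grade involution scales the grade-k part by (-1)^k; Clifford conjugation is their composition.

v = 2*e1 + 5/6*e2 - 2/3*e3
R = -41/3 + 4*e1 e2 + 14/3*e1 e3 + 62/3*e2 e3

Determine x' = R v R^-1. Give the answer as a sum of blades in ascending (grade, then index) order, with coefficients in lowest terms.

~R = -41/3 - 4*e1 e2 - 14/3*e1 e3 - 62/3*e2 e3, and R ~R = 1955/3, so R^-1 = ~R / (1955/3).
R v = -248/9*e1 + 187/18*e2 + 107/3*e3 + 313/9*e1 e2 e3
Answer: 2662/1955*e1 - 20729/11730*e2 - 472/1173*e3


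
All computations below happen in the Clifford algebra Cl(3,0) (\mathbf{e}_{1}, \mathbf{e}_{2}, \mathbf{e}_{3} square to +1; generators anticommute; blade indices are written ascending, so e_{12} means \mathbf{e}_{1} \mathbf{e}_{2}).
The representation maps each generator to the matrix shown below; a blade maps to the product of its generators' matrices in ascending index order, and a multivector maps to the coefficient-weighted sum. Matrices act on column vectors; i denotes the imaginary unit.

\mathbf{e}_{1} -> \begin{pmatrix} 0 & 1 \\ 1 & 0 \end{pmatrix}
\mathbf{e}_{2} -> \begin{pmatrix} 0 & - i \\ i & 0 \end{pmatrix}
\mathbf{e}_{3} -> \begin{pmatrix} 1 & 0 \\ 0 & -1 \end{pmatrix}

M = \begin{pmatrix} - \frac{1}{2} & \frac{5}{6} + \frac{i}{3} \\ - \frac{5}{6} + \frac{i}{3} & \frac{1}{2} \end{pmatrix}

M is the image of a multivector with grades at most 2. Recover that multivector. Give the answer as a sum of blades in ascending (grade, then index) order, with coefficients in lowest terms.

Method: 1, rho(e_{1}), rho(e_{2}), rho(e_{3}) form a trace-orthogonal basis of the 2x2 complex matrices (tr(X Y) = 2 if X = Y, else 0), so M = m0*1 + m1*rho(e_{1}) + m2*rho(e_{2}) + m3*rho(e_{3}) with m0 = tr(M)/2 = 0, m1 = tr(M rho(e_{1}))/2 = \frac{i}{3}, m2 = tr(M rho(e_{2}))/2 = \frac{5 i}{6}, m3 = tr(M rho(e_{3}))/2 = - \frac{1}{2}.
Multiplying table entries, the bivector images are rho(e_{12}) = i*rho(e_{3}), rho(e_{13}) = -i*rho(e_{2}), rho(e_{23}) = i*rho(e_{1}); with real blade coefficients the real parts of m0..m3 are the coefficients of 1, e_{1}, e_{2}, e_{3} and the imaginary parts give the bivectors (e_{23}: Im m1, e_{13}: -Im m2, e_{12}: Im m3).
Answer: -\frac{1}{2} e_{3} - \frac{5}{6} e_{13} + \frac{1}{3} e_{23}


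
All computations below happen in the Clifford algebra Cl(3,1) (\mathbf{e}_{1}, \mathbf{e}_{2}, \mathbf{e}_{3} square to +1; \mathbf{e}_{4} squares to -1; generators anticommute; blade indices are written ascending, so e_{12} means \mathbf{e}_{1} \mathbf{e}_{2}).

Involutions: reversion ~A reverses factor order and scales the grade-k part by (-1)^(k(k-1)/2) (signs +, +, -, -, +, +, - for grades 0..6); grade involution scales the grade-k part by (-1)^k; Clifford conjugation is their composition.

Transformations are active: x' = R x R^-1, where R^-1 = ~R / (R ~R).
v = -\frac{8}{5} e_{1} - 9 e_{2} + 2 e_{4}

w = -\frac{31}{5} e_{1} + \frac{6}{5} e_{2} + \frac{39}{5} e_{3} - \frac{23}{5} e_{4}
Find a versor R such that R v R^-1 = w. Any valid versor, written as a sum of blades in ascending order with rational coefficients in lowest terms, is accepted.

Since q(v) = q(w) = \frac{1989}{25}, the sum R = v + w = -\frac{39}{5} e_{1} - \frac{39}{5} e_{2} + \frac{39}{5} e_{3} - \frac{13}{5} e_{4} does the job whenever invertible.
Answer: -\frac{39}{5} e_{1} - \frac{39}{5} e_{2} + \frac{39}{5} e_{3} - \frac{13}{5} e_{4}


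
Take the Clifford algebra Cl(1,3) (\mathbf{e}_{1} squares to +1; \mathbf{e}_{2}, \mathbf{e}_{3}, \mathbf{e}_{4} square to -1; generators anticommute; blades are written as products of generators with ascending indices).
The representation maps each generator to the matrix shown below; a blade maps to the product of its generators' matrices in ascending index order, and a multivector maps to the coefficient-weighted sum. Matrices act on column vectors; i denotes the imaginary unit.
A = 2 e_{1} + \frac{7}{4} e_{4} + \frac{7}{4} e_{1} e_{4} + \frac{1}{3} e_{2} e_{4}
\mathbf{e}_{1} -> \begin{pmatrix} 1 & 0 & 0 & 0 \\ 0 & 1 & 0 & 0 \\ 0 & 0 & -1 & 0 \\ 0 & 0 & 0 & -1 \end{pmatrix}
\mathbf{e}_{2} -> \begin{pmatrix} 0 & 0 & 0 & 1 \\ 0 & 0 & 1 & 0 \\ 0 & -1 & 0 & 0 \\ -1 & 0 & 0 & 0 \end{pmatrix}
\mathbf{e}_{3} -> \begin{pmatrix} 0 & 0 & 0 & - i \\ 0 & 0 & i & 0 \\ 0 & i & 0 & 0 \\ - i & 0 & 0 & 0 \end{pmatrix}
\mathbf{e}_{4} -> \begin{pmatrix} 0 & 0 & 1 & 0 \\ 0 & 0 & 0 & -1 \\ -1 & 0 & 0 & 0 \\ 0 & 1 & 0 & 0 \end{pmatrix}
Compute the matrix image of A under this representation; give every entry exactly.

Bivector images (products of the table entries): rho(e_{1} e_{4}) = rho(\mathbf{e}_{1})rho(\mathbf{e}_{4}) = \begin{pmatrix} 0 & 0 & 1 & 0 \\ 0 & 0 & 0 & -1 \\ 1 & 0 & 0 & 0 \\ 0 & -1 & 0 & 0 \end{pmatrix}; rho(e_{2} e_{4}) = rho(\mathbf{e}_{2})rho(\mathbf{e}_{4}) = \begin{pmatrix} 0 & 1 & 0 & 0 \\ -1 & 0 & 0 & 0 \\ 0 & 0 & 0 & 1 \\ 0 & 0 & -1 & 0 \end{pmatrix}.
M = (2)*rho(e_{1}) + (\frac{7}{4})*rho(e_{4}) + (\frac{7}{4})*rho(e_{1} e_{4}) + (\frac{1}{3})*rho(e_{2} e_{4}), summed entrywise:
Answer: \begin{pmatrix} 2 & \frac{1}{3} & \frac{7}{2} & 0 \\ - \frac{1}{3} & 2 & 0 & - \frac{7}{2} \\ 0 & 0 & -2 & \frac{1}{3} \\ 0 & 0 & - \frac{1}{3} & -2 \end{pmatrix}


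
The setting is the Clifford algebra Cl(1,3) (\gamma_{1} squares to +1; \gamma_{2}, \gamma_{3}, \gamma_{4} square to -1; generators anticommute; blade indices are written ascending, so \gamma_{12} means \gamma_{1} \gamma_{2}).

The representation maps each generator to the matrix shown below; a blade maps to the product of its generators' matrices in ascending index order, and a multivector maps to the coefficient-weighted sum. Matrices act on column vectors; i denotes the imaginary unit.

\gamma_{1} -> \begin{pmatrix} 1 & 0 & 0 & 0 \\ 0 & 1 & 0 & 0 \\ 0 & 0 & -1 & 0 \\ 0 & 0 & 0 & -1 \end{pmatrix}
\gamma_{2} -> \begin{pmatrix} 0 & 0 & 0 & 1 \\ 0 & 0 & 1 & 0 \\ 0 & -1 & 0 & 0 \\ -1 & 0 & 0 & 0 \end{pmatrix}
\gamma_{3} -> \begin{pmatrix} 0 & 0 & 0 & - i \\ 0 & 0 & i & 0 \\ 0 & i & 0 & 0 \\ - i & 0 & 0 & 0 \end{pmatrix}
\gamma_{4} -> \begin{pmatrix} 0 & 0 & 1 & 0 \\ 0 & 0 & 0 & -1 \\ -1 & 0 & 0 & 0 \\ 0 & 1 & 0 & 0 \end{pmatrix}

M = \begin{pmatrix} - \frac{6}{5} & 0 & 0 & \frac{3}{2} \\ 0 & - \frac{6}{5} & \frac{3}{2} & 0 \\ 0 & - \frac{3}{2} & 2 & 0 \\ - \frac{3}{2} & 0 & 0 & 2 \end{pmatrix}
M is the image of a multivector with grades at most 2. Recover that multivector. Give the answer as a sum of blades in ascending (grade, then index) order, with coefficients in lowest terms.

Method: the blade images are trace-orthogonal — tr(rho(e_A) rho(e_B)^-1) = 4 if A = B and 0 otherwise — and rho(e_A)^-1 = (e_A)^2 * rho(e_A) with (e_A)^2 = +1 or -1, so the coefficient of e_A in the preimage is (e_A)^2 * tr(M rho(e_A))/4.
Nonzero projections over blades of grade <= 2: 1: (1)^2 = +1, tr(M 1) = \frac{8}{5}, coefficient \frac{2}{5}; \gamma_{1}: (\gamma_{1})^2 = +1, tr(M rho(\gamma_{1})) = - \frac{32}{5}, coefficient -\frac{8}{5}; \gamma_{2}: (\gamma_{2})^2 = -1, tr(M rho(\gamma_{2})) = -6, coefficient \frac{3}{2}. Every other blade of grade <= 2 projects to 0.
Answer: \frac{2}{5} - \frac{8}{5} \gamma_{1} + \frac{3}{2} \gamma_{2}


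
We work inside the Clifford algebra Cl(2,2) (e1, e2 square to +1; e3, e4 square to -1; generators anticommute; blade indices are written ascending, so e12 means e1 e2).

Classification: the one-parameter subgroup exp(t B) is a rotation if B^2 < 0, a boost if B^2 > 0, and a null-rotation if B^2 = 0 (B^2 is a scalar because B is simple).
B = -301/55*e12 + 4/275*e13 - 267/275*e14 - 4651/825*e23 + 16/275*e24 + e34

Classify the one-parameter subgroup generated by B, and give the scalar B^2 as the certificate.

B^2 term by term: the squares give (-301/55)^2*(e12)^2 + (4/275)^2*(e13)^2 + (-267/275)^2*(e14)^2 + (-4651/825)^2*(e23)^2 + (16/275)^2*(e24)^2 + (1)^2*(e34)^2 = 90601/3025*(-1) + 16/75625*(+1) + 71289/75625*(+1) + 21631801/680625*(+1) + 256/75625*(+1) + 1*(-1) = 16/9 (each basis 2-blade squares to minus the product of its generators' squares); cross terms between blades sharing an index anticommute and cancel; the commuting (index-disjoint) pairs give grade-4 terms 2*c*c'*(blade product), which cancel blade by blade — e1234: -602/55 - 128/75625 + 827878/75625 = 0 — confirming B is simple. So B^2 = 16/9.
Answer: boost, certificate B^2 = 16/9. Check the certificate: B^2 = 16/9, and that sign is decisive whatever form B takes.


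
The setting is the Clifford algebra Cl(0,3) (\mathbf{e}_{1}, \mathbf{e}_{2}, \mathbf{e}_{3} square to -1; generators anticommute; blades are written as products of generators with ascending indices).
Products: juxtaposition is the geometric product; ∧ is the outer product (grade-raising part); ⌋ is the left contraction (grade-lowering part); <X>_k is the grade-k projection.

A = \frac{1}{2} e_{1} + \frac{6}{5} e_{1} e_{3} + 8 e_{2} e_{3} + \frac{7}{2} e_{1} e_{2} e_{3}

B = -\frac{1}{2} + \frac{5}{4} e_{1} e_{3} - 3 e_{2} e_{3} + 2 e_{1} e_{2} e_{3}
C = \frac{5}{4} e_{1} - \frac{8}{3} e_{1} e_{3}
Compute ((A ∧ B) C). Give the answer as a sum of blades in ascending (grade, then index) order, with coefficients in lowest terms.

step 1: -\frac{1}{4} e_{1} - \frac{3}{5} e_{1} e_{3} - 4 e_{2} e_{3} - \frac{13}{4} e_{1} e_{2} e_{3}
step 2: -\frac{103}{80} + \frac{26}{3} e_{2} - \frac{17}{12} e_{3} - \frac{32}{3} e_{1} e_{2} + \frac{65}{16} e_{2} e_{3} - 5 e_{1} e_{2} e_{3}
Answer: -\frac{103}{80} + \frac{26}{3} e_{2} - \frac{17}{12} e_{3} - \frac{32}{3} e_{1} e_{2} + \frac{65}{16} e_{2} e_{3} - 5 e_{1} e_{2} e_{3}


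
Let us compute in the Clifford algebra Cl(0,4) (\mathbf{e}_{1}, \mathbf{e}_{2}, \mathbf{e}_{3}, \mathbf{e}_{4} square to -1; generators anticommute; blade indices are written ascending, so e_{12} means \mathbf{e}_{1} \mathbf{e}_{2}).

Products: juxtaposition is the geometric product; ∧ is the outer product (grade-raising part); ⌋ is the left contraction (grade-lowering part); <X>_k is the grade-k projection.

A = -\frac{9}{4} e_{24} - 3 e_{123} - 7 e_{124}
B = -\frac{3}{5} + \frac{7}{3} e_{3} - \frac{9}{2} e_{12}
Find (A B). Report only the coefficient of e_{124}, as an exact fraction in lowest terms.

step 1: -\frac{27}{2} e_{3} - \frac{63}{2} e_{4} + 7 e_{12} + \frac{81}{8} e_{14} + \frac{27}{20} e_{24} + \frac{9}{5} e_{123} + \frac{21}{5} e_{124} + \frac{21}{4} e_{234} + \frac{49}{3} e_{1234}
Answer: \frac{21}{5}


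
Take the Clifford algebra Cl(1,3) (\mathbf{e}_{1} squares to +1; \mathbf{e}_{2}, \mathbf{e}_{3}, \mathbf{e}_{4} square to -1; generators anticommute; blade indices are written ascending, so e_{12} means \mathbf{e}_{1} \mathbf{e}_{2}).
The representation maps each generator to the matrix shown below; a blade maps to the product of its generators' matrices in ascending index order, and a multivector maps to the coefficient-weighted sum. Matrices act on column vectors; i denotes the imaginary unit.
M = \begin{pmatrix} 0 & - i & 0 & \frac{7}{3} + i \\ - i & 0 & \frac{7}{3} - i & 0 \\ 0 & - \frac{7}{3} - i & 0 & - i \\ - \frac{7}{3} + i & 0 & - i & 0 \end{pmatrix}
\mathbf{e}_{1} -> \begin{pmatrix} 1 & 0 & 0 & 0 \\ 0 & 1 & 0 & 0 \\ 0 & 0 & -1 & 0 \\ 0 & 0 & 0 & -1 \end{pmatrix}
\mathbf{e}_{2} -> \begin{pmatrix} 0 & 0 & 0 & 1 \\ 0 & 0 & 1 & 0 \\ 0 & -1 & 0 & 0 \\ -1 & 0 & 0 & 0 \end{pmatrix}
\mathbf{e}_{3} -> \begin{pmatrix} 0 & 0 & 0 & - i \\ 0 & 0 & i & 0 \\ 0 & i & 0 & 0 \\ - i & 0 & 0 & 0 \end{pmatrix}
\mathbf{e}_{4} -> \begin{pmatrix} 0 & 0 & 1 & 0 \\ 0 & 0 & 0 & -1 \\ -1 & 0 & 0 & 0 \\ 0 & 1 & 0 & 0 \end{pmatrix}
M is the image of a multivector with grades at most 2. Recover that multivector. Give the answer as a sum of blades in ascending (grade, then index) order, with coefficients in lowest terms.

Method: the blade images are trace-orthogonal — tr(rho(e_A) rho(e_B)^-1) = 4 if A = B and 0 otherwise — and rho(e_A)^-1 = (e_A)^2 * rho(e_A) with (e_A)^2 = +1 or -1, so the coefficient of e_A in the preimage is (e_A)^2 * tr(M rho(e_A))/4.
Nonzero projections over blades of grade <= 2: e_{2}: (e_{2})^2 = -1, tr(M rho(e_{2})) = - \frac{28}{3}, coefficient \frac{7}{3}; e_{3}: (e_{3})^2 = -1, tr(M rho(e_{3})) = 4, coefficient -1; e_{34}: (e_{34})^2 = -1, tr(M rho(e_{34})) = -4, coefficient 1. Every other blade of grade <= 2 projects to 0.
Answer: \frac{7}{3} e_{2} - e_{3} + e_{34}


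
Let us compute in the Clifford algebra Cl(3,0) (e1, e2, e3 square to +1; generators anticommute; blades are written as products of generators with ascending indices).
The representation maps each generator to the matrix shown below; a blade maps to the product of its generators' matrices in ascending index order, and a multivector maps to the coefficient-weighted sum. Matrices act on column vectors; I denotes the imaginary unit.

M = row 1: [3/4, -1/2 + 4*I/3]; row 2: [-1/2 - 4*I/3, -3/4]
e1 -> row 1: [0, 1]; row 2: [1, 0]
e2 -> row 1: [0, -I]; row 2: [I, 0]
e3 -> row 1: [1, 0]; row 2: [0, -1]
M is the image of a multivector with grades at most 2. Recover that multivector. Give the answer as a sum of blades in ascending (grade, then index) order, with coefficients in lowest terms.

Method: 1, rho(e1), rho(e2), rho(e3) form a trace-orthogonal basis of the 2x2 complex matrices (tr(X Y) = 2 if X = Y, else 0), so M = m0*1 + m1*rho(e1) + m2*rho(e2) + m3*rho(e3) with m0 = tr(M)/2 = 0, m1 = tr(M rho(e1))/2 = -1/2, m2 = tr(M rho(e2))/2 = -4/3, m3 = tr(M rho(e3))/2 = 3/4.
Multiplying table entries, the bivector images are rho(e1 e2) = I*rho(e3), rho(e1 e3) = -I*rho(e2), rho(e2 e3) = I*rho(e1); with real blade coefficients the real parts of m0..m3 are the coefficients of 1, e1, e2, e3 and the imaginary parts give the bivectors (e2 e3: Im m1, e1 e3: -Im m2, e1 e2: Im m3).
Answer: -1/2*e1 - 4/3*e2 + 3/4*e3


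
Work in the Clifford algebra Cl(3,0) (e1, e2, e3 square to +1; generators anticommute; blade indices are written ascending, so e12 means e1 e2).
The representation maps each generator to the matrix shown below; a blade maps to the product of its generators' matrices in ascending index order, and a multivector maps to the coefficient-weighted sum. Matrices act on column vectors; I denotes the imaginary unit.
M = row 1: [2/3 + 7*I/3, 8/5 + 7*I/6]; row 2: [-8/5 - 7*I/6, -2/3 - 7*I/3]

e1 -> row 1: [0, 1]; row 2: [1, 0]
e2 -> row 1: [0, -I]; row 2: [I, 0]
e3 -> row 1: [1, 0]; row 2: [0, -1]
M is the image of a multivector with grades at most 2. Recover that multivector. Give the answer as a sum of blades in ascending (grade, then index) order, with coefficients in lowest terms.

Method: 1, rho(e1), rho(e2), rho(e3) form a trace-orthogonal basis of the 2x2 complex matrices (tr(X Y) = 2 if X = Y, else 0), so M = m0*1 + m1*rho(e1) + m2*rho(e2) + m3*rho(e3) with m0 = tr(M)/2 = 0, m1 = tr(M rho(e1))/2 = 0, m2 = tr(M rho(e2))/2 = -7/6 + 8*I/5, m3 = tr(M rho(e3))/2 = 2/3 + 7*I/3.
Multiplying table entries, the bivector images are rho(e12) = I*rho(e3), rho(e13) = -I*rho(e2), rho(e23) = I*rho(e1); with real blade coefficients the real parts of m0..m3 are the coefficients of 1, e1, e2, e3 and the imaginary parts give the bivectors (e23: Im m1, e13: -Im m2, e12: Im m3).
Answer: -7/6*e2 + 2/3*e3 + 7/3*e12 - 8/5*e13


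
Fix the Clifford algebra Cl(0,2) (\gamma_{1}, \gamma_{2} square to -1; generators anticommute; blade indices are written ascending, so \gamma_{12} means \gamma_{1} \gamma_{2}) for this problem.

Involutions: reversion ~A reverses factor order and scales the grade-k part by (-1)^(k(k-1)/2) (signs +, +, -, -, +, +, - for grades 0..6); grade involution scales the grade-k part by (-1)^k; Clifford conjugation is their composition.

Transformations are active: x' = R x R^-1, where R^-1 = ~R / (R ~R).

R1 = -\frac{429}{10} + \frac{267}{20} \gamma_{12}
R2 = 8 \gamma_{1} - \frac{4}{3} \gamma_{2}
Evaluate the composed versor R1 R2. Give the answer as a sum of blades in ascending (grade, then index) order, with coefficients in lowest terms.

Distribute over the terms of R1 (each basis-blade product reordered to ascending indices, repeated generators contracted through their squares):
(-\frac{429}{10}) R2 = -\frac{1716}{5} \gamma_{1} + \frac{286}{5} \gamma_{2}
(\frac{267}{20} \gamma_{12}) R2 = \frac{89}{5} \gamma_{1} + \frac{534}{5} \gamma_{2}
Summing the partial products and collecting blades:
Answer: -\frac{1627}{5} \gamma_{1} + 164 \gamma_{2}


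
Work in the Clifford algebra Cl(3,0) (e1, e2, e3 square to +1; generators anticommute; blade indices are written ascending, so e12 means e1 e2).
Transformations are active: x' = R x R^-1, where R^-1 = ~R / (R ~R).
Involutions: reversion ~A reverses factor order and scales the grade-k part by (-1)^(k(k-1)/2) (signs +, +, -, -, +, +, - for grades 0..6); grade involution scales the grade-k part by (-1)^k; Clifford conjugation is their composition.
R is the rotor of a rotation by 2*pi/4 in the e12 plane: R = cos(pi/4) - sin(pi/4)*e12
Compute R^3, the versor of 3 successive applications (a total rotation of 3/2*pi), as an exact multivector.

Rotor phase runs at HALF the rotation angle; powers of one rotor simply add phase, so after 3 steps in e12 the phase is 3*pi/4 = 3*pi/4 and R^3 = cos(3*pi/4) - sin(3*pi/4)*e12.
cos(3*pi/4) = -sqrt(2)/2 and sin(3*pi/4) = sqrt(2)/2, so R^3 = -sqrt(2)/2 - sqrt(2)/2*e12. The net rotation is 3/2*pi; the rotor keeps the half-angle phase exactly.
Answer: -sqrt(2)/2 - sqrt(2)/2*e12


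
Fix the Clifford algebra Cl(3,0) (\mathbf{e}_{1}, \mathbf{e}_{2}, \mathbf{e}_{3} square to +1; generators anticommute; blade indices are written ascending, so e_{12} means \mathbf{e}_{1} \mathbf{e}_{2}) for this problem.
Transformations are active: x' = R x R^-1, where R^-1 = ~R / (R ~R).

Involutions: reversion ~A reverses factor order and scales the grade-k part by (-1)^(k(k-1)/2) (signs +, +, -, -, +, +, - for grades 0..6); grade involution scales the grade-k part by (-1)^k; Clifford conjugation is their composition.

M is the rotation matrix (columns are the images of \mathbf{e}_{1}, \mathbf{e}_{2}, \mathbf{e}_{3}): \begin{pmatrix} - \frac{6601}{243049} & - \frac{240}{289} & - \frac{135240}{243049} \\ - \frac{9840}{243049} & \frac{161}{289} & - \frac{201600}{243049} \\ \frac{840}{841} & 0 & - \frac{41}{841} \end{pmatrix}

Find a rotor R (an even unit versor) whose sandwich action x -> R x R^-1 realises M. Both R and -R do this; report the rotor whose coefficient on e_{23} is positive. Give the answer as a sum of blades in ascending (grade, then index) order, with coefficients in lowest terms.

Method: write R = a + b12*e_{12} + b13*e_{13} + b23*e_{23} with a^2 + b12^2 + b13^2 + b23^2 = 1 (so R^-1 = ~R). Expanding the columns R e_j ~R gives tr M = 4a^2 - 1 and, from the antisymmetric part, M21 - M12 = -4a*b12, M13 - M31 = 4a*b13, M32 - M23 = -4a*b23.
Here tr M = \frac{116951}{243049}, so a^2 = (1 + tr M)/4 = \frac{90000}{243049} and a = ±\frac{300}{493}. Taking a = \frac{300}{493}: M21 - M12 = \frac{192000}{243049}, M13 - M31 = -\frac{378000}{243049}, M32 - M23 = \frac{201600}{243049}, giving b12 = -\frac{160}{493}, b13 = -\frac{315}{493}, b23 = -\frac{168}{493}, i.e. R = \frac{300}{493} - \frac{160}{493} e_{12} - \frac{315}{493} e_{13} - \frac{168}{493} e_{23}.
Its e_{23} coefficient is negative, so report the other preimage -R.
Answer: -\frac{300}{493} + \frac{160}{493} e_{12} + \frac{315}{493} e_{13} + \frac{168}{493} e_{23}. Sheet selection: the two-to-one cover makes ±R indistinguishable at the matrix level (trace \frac{116951}{243049}), so uniqueness comes from the required sign on e_{23}.


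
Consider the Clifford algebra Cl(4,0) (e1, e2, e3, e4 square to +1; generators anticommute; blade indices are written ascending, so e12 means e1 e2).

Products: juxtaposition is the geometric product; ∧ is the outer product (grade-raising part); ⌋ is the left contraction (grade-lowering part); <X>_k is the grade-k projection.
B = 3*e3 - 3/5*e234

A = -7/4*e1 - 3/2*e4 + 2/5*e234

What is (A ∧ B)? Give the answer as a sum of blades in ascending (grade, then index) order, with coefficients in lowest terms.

step 1: -21/4*e13 + 9/2*e34 + 21/20*e1234
Answer: -21/4*e13 + 9/2*e34 + 21/20*e1234


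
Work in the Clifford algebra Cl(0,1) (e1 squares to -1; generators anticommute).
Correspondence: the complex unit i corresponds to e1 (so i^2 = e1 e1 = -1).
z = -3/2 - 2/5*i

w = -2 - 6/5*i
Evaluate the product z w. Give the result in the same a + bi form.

In blades: z = -3/2 - 2/5*e1, w = -2 - 6/5*e1.
Distribute z over w term by term (generator squares from the signature, products reordered to ascending indices): (-3/2)*w = 3 + 9/5*e1; (-2/5*e1)*w = -12/25 + 4/5*e1.
Sum: 63/25 + 13/5*e1; translating back through the correspondence:
Answer: 63/25 + 13/5*i


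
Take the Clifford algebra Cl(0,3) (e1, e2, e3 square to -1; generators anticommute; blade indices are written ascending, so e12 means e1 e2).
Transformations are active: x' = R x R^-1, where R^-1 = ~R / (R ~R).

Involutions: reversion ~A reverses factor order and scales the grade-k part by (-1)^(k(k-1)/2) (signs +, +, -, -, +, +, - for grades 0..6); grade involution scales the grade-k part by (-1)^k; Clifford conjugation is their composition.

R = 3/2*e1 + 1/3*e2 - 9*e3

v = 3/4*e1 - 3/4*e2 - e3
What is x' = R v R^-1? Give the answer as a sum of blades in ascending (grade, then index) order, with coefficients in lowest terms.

~R = 3/2*e1 + 1/3*e2 - 9*e3, and R ~R = -3001/36, so R^-1 = ~R / (-3001/36).
R v = -79/8 - 11/8*e12 + 21/4*e13 - 85/12*e23
Answer: -4737/12004*e1 + 9951/12004*e2 - 3398/3001*e3


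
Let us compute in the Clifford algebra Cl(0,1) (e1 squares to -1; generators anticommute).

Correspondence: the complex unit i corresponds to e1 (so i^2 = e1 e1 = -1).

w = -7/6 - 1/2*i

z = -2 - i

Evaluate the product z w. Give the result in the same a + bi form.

In blades: z = -2 - e1, w = -7/6 - 1/2*e1.
Distribute z over w term by term (generator squares from the signature, products reordered to ascending indices): (-2)*w = 7/3 + e1; (-e1)*w = -1/2 + 7/6*e1.
Sum: 11/6 + 13/6*e1; translating back through the correspondence:
Answer: 11/6 + 13/6*i


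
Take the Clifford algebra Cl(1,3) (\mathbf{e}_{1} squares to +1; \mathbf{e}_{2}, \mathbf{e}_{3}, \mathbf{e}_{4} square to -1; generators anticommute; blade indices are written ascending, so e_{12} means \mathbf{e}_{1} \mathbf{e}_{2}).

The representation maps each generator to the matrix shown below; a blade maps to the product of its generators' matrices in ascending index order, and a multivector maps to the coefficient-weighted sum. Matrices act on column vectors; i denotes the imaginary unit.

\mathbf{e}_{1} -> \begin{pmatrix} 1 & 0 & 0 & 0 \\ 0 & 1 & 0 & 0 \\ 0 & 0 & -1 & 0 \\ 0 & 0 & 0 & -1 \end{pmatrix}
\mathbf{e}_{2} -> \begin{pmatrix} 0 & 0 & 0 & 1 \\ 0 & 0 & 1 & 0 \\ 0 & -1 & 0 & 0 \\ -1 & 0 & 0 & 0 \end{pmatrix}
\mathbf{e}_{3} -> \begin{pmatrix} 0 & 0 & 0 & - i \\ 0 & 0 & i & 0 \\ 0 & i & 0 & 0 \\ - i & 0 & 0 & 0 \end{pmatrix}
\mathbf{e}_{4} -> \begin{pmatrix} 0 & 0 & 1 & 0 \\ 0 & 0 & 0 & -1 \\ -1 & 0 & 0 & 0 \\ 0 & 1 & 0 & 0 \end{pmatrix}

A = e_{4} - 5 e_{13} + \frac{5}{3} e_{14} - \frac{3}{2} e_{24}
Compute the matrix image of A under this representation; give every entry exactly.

Bivector images (products of the table entries): rho(e_{13}) = rho(\mathbf{e}_{1})rho(\mathbf{e}_{3}) = \begin{pmatrix} 0 & 0 & 0 & - i \\ 0 & 0 & i & 0 \\ 0 & - i & 0 & 0 \\ i & 0 & 0 & 0 \end{pmatrix}; rho(e_{14}) = rho(\mathbf{e}_{1})rho(\mathbf{e}_{4}) = \begin{pmatrix} 0 & 0 & 1 & 0 \\ 0 & 0 & 0 & -1 \\ 1 & 0 & 0 & 0 \\ 0 & -1 & 0 & 0 \end{pmatrix}; rho(e_{24}) = rho(\mathbf{e}_{2})rho(\mathbf{e}_{4}) = \begin{pmatrix} 0 & 1 & 0 & 0 \\ -1 & 0 & 0 & 0 \\ 0 & 0 & 0 & 1 \\ 0 & 0 & -1 & 0 \end{pmatrix}.
M = (1)*rho(e_{4}) + (-5)*rho(e_{13}) + (\frac{5}{3})*rho(e_{14}) + (-\frac{3}{2})*rho(e_{24}), summed entrywise:
Answer: \begin{pmatrix} 0 & - \frac{3}{2} & \frac{8}{3} & 5 i \\ \frac{3}{2} & 0 & - 5 i & - \frac{8}{3} \\ \frac{2}{3} & 5 i & 0 & - \frac{3}{2} \\ - 5 i & - \frac{2}{3} & \frac{3}{2} & 0 \end{pmatrix}


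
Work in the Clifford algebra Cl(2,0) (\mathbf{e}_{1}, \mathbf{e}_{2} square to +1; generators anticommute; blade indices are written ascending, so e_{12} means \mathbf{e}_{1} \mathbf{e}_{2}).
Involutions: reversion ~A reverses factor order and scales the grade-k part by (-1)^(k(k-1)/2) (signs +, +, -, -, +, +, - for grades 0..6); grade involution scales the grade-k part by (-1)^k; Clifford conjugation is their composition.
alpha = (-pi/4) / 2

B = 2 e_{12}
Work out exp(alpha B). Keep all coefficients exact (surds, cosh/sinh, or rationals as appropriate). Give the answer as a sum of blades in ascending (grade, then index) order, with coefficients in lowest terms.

B^2 = (2)^2*(e_{12})^2 = 4*(-1) = -4 (a basis 2-blade squares to minus the product of its generators' squares).
B^2 = -4 — circular case — the even/odd split gives cos and sin: l = 2, alpha*l = - \frac{\pi}{4}, so exp(alpha B) = cos(- \frac{\pi}{4}) + (sin(- \frac{\pi}{4})/2)*B = \frac{\sqrt{2}}{2} + (- \frac{\sqrt{2}}{4})*B.
Answer: \frac{\sqrt{2}}{2} - \frac{\sqrt{2}}{2} e_{12}


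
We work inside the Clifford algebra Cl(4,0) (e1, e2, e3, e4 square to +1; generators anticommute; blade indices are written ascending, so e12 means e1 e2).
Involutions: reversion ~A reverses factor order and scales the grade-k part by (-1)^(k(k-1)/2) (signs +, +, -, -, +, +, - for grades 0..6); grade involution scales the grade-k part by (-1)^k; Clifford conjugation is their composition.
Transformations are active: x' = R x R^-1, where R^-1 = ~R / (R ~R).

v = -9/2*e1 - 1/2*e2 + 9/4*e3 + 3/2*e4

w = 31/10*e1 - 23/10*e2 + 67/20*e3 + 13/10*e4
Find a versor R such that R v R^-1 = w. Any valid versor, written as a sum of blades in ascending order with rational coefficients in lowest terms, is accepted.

Here q(v) = q(w) = 445/16; the classical choice R = v + w = -7/5*e1 - 14/5*e2 + 28/5*e3 + 14/5*e4 then realises v -> w under the sandwich.
Answer: -7/5*e1 - 14/5*e2 + 28/5*e3 + 14/5*e4


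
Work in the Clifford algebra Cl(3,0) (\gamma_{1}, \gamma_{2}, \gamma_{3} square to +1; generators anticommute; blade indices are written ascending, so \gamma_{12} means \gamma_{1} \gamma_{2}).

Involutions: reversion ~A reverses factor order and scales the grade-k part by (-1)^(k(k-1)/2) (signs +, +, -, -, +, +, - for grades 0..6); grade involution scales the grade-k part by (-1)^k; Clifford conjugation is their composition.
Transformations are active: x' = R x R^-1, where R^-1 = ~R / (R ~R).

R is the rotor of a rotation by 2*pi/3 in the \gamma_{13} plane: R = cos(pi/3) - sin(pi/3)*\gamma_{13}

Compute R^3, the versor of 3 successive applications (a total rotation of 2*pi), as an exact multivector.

Rotor phase runs at HALF the rotation angle; powers of one rotor simply add phase, so after 3 steps in \gamma_{13} the phase is 3*pi/3 = \pi and R^3 = cos(\pi) - sin(\pi)*\gamma_{13}.
cos(\pi) = -1 and sin(\pi) = 0, so R^3 = -1. The total rotation 2*pi is 1 full turn, so every vector returns to itself, yet the rotor is -1, on the OTHER sheet of the double cover (an odd number of 2*pi turns).
Answer: -1


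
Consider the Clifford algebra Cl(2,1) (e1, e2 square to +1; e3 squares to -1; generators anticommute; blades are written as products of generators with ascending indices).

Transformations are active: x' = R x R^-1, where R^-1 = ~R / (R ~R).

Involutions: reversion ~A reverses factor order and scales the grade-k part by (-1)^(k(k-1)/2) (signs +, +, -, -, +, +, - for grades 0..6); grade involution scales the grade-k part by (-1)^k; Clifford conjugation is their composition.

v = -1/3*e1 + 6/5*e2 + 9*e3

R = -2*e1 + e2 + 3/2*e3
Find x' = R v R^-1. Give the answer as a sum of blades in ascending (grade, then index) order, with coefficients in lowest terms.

~R = -2*e1 + e2 + 3/2*e3, and R ~R = 11/4, so R^-1 = ~R / (11/4).
R v = -349/30 - 31/15*e1 e2 - 35/2*e1 e3 + 36/5*e2 e3
Answer: 949/55*e1 - 1594/165*e2 - 1193/55*e3


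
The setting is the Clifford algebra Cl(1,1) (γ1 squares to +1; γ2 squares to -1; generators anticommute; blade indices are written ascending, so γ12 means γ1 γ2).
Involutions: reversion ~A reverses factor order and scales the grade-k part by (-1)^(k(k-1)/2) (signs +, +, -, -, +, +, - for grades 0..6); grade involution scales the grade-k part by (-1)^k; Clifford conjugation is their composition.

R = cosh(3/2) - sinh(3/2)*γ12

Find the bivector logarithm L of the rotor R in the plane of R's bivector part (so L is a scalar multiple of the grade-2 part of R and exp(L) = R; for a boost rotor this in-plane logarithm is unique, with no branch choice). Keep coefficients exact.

The scalar part of R is cosh(3/2), giving the rapidity magnitude (cosh is even); the bivector part supplies orientation, its quotient by sinh of the rapidity is the plane, and L = rapidity * plane — unique in that plane, since flipping both signs leaves L unchanged.
Concretely: cosh(rapidity) = cosh(3/2) gives rapidity = ±3/2, and since rapidity/sinh(rapidity) is even the sign is immaterial: L = (rapidity/sinh(rapidity)) * <R>_2 = (3/(2*sinh(3/2))) * <R>_2.
Answer: -3/2*γ12
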